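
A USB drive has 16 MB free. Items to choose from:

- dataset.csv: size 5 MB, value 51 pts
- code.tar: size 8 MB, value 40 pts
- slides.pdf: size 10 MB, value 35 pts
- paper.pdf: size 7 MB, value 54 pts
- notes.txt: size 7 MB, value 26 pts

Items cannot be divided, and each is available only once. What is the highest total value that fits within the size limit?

105 pts

This is a 0/1 knapsack; check combinations near the capacity.
- dataset.csv+paper.pdf: size 5+7=12, value 51+54=105
- code.tar+paper.pdf: size 8+7=15, value 40+54=94
- dataset.csv+code.tar: size 5+8=13, value 51+40=91
- dataset.csv+slides.pdf: size 5+10=15, value 51+35=86
Best: 105 pts.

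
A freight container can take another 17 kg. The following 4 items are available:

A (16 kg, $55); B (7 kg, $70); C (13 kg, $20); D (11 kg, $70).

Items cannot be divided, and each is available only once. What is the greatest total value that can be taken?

This is a 0/1 knapsack; check combinations near the capacity.
- B: weight 7, value 70
- D: weight 11, value 70
- A: weight 16, value 55
Best: $70.

$70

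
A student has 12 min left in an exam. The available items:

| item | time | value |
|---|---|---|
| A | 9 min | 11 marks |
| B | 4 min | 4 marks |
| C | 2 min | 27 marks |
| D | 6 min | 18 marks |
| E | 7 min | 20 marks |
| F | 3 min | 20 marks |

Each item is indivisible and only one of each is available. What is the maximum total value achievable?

This is a 0/1 knapsack; check combinations near the capacity.
- C+E+F: time 2+7+3=12, value 27+20+20=67
- C+D+F: time 2+6+3=11, value 27+18+20=65
- B+C+F: time 4+2+3=9, value 4+27+20=51
- B+C+D: time 4+2+6=12, value 4+27+18=49
Best: 67 marks.

67 marks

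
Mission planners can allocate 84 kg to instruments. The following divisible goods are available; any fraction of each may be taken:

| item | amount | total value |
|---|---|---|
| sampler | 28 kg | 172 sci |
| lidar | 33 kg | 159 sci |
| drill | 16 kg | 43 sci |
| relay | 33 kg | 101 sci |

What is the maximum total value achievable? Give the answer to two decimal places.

Take in order of value per unit:
- sampler (172/28 per unit): all 28 → value 172, running total 172.00
- lidar (159/33 per unit): all 33 → value 159, running total 331.00
- relay (101/33 per unit): 23 of 33 → value 23×101/33 = 70.3939, running total 401.39
Total 401.39.

401.39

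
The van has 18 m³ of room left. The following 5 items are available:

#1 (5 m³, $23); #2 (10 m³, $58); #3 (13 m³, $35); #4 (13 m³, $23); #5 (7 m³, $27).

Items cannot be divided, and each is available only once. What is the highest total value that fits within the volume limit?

Check high-value combinations within 18 m³:
- #2+#5: volume 10+7=17, value 58+27=85
- #1+#2: volume 5+10=15, value 23+58=81
- #2: volume 10, value 58
- #1+#3: volume 5+13=18, value 23+35=58
- #1+#5: volume 5+7=12, value 23+27=50
Best: $85.

$85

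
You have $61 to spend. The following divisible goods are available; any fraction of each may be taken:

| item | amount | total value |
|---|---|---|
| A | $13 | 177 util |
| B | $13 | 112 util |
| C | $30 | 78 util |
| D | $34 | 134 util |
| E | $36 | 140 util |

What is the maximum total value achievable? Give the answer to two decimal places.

426.89

Take in order of value per unit:
- A (177/13 per unit): all 13 → value 177, running total 177.00
- B (112/13 per unit): all 13 → value 112, running total 289.00
- D (134/34 per unit): all 34 → value 134, running total 423.00
- E (140/36 per unit): 1 of 36 → value 1×140/36 = 3.8889, running total 426.89
Total 426.89.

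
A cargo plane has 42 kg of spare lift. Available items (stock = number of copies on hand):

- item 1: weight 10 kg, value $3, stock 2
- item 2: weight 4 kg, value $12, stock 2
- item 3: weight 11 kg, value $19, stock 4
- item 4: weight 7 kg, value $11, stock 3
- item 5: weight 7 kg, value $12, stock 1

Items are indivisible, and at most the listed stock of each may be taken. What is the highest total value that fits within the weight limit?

Top feasible selections:
- 2×item 2 + 3×item 3: weight 41, value 81
- 2×item 2 + 1×item 3 + 2×item 4 + 1×item 5: weight 40, value 77
Best: $81.

$81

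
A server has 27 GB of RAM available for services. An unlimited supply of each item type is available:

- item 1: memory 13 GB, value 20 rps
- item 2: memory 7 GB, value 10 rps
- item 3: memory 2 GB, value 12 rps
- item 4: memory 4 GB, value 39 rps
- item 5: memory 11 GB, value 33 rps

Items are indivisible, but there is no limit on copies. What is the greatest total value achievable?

Best value-per-unit is item 4 at 39/4; filling with it alone gives 6×39 = 234.
Optimal mix: 1×item 3 + 6×item 4 → memory 26, value 246.

246 rps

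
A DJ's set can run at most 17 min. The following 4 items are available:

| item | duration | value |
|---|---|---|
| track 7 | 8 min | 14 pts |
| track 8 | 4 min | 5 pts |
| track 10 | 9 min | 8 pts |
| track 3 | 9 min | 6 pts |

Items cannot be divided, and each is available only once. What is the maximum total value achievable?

Check high-value combinations within 17 min:
- track 7+track 10: duration 8+9=17, value 14+8=22
- track 7+track 3: duration 8+9=17, value 14+6=20
- track 7+track 8: duration 8+4=12, value 14+5=19
Best: 22 pts.

22 pts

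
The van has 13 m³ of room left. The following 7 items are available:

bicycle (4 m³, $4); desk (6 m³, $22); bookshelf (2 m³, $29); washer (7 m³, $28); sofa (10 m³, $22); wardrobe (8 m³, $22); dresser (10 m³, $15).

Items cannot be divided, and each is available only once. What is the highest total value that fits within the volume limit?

$61

Check high-value combinations within 13 m³:
- bicycle+bookshelf+washer: volume 4+2+7=13, value 4+29+28=61
- bookshelf+washer: volume 2+7=9, value 29+28=57
- bicycle+desk+bookshelf: volume 4+6+2=12, value 4+22+29=55
Best: $61.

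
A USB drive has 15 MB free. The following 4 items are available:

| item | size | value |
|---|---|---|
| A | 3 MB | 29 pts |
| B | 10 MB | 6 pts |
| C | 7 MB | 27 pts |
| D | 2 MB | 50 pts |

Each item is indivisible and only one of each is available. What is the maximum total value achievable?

106 pts

Check high-value combinations within 15 MB:
- A+C+D: size 3+7+2=12, value 29+27+50=106
- A+B+D: size 3+10+2=15, value 29+6+50=85
- A+D: size 3+2=5, value 29+50=79
Best: 106 pts.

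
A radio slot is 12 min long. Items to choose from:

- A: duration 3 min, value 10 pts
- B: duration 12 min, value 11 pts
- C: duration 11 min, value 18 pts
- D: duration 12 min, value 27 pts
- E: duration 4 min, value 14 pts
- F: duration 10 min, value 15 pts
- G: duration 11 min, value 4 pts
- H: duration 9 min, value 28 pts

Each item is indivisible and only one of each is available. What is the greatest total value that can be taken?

Check high-value combinations within 12 min:
- A+H: duration 3+9=12, value 10+28=38
- H: duration 9, value 28
- D: duration 12, value 27
Best: 38 pts.

38 pts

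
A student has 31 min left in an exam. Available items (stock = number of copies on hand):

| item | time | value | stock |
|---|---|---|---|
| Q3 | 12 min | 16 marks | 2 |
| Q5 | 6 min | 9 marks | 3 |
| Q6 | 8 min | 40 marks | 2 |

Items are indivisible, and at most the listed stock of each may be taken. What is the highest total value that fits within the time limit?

98 marks

Best selections within time 31 and stock limits:
- 2×Q5 + 2×Q6: time 28, value 98
- 1×Q3 + 2×Q6: time 28, value 96
- 1×Q5 + 2×Q6: time 22, value 89
Best: 98 marks.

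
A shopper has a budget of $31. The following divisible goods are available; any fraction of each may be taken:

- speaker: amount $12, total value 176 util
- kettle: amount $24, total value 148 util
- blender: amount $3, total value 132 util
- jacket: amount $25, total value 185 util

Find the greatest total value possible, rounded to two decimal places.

Take in order of value per unit:
- blender (132/3 per unit): all 3 → value 132, running total 132.00
- speaker (176/12 per unit): all 12 → value 176, running total 308.00
- jacket (185/25 per unit): 16 of 25 → value 16×185/25 = 118.4000, running total 426.40
Total 426.40.

426.40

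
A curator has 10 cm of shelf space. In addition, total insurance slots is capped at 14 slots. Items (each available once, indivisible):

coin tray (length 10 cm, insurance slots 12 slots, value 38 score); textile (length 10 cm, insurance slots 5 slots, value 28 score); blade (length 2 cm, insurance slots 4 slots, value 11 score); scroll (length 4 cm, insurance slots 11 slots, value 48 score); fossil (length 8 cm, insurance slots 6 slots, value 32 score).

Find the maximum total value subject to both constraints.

48 score

Feasible sets respecting both limits:
- scroll: length 4, insurance slots 11, value 48
- blade+fossil: length 10, insurance slots 10, value 43
- coin tray: length 10, insurance slots 12, value 38
Best: 48 score.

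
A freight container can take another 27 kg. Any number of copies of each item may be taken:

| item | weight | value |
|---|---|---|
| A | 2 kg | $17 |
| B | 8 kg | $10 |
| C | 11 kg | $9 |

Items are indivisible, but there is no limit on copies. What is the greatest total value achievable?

Best value-per-unit is A at 17/2, and filling with it alone uses weight 13×2=26. No mix of the others beats 13×17 = 221.

$221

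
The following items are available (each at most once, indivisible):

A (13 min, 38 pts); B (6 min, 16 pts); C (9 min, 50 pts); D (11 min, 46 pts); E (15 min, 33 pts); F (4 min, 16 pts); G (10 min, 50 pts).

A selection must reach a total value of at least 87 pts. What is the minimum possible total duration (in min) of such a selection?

Subsets with value ≥ 87, sorted by total duration:
- C+G: duration 19, value 100
- C+D: duration 20, value 96
- D+G: duration 21, value 96
- A+C: duration 22, value 88
Minimum duration: 19 min.

19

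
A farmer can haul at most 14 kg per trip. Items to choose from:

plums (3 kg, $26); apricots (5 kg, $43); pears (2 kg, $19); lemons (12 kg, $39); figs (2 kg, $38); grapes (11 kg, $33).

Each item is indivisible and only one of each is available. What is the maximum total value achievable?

This is a 0/1 knapsack; check combinations near the capacity.
- plums+apricots+pears+figs: weight 3+5+2+2=12, value 26+43+19+38=126
- plums+apricots+figs: weight 3+5+2=10, value 26+43+38=107
- apricots+pears+figs: weight 5+2+2=9, value 43+19+38=100
Best: $126.

$126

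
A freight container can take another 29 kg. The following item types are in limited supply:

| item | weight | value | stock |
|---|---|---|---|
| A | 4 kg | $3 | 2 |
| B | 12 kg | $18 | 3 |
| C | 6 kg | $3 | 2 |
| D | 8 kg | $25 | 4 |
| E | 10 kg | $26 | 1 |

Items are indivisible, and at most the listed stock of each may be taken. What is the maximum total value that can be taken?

Top feasible selections:
- 1×A + 3×D: weight 28, value 78
- 2×D + 1×E: weight 26, value 76
- 3×D: weight 24, value 75
Best: $78.

$78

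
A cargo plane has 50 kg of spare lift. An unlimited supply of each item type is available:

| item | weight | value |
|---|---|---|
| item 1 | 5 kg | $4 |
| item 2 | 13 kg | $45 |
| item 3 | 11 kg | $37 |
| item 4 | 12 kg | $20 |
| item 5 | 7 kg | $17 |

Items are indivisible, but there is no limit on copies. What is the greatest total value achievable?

$172

Best value-per-unit is item 2 at 45/13; filling with it alone gives 3×45 = 135.
Optimal mix: 3×item 2 + 1×item 3 → weight 50, value 172.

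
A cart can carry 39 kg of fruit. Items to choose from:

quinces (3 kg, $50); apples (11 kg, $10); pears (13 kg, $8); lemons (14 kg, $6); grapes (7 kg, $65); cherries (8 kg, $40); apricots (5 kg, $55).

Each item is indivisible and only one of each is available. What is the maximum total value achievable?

Check high-value combinations within 39 kg:
- quinces+apples+grapes+cherries+apricots: weight 3+11+7+8+5=34, value 50+10+65+40+55=220
- quinces+pears+grapes+cherries+apricots: weight 3+13+7+8+5=36, value 50+8+65+40+55=218
- quinces+lemons+grapes+cherries+apricots: weight 3+14+7+8+5=37, value 50+6+65+40+55=216
Best: $220.

$220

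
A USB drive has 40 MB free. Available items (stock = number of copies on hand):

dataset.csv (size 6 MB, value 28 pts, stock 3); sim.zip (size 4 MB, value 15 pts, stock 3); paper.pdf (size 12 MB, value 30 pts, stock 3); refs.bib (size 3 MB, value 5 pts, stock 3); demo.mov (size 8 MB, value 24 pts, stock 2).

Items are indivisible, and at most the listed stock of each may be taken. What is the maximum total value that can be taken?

Best selections within size 40 and stock limits:
- 3×dataset.csv + 3×sim.zip + 1×demo.mov: size 38, value 153
- 2×dataset.csv + 3×sim.zip + 2×demo.mov: size 40, value 149
- 3×dataset.csv + 2×sim.zip + 2×refs.bib + 1×demo.mov: size 40, value 148
Best: 153 pts.

153 pts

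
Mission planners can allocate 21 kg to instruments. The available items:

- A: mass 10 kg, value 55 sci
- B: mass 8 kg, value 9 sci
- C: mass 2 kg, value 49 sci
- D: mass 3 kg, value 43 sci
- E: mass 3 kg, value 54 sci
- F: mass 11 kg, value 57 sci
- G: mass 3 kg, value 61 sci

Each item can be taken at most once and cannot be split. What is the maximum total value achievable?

Check high-value combinations within 21 kg:
- A+C+D+E+G: mass 10+2+3+3+3=21, value 55+49+43+54+61=262
- C+E+F+G: mass 2+3+11+3=19, value 49+54+57+61=221
- A+C+E+G: mass 10+2+3+3=18, value 55+49+54+61=219
- B+C+D+E+G: mass 8+2+3+3+3=19, value 9+49+43+54+61=216
- D+E+F+G: mass 3+3+11+3=20, value 43+54+57+61=215
Best: 262 sci.

262 sci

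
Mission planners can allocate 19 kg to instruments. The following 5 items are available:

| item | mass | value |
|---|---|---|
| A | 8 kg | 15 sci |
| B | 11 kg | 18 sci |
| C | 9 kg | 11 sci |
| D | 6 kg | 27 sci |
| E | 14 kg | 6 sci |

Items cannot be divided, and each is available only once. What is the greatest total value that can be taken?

45 sci

Check high-value combinations within 19 kg:
- B+D: mass 11+6=17, value 18+27=45
- A+D: mass 8+6=14, value 15+27=42
- C+D: mass 9+6=15, value 11+27=38
- A+B: mass 8+11=19, value 15+18=33
- D: mass 6, value 27
Best: 45 sci.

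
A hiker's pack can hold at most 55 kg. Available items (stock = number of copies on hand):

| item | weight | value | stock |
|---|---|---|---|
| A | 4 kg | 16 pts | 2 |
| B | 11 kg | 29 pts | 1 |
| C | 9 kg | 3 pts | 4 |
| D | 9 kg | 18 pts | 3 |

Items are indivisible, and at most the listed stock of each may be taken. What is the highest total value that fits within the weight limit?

118 pts

Best selections within weight 55 and stock limits:
- 2×A + 1×B + 1×C + 3×D: weight 55, value 118
- 2×A + 1×B + 3×D: weight 46, value 115
- 2×A + 1×B + 2×C + 2×D: weight 55, value 103
- 1×A + 1×B + 1×C + 3×D: weight 51, value 102
Best: 118 pts.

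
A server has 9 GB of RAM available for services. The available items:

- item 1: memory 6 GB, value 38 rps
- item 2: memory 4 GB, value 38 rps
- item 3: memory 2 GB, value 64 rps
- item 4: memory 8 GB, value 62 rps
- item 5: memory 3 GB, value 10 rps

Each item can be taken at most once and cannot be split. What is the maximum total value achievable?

Check high-value combinations within 9 GB:
- item 2+item 3+item 5: memory 4+2+3=9, value 38+64+10=112
- item 2+item 3: memory 4+2=6, value 38+64=102
- item 1+item 3: memory 6+2=8, value 38+64=102
Best: 112 rps.

112 rps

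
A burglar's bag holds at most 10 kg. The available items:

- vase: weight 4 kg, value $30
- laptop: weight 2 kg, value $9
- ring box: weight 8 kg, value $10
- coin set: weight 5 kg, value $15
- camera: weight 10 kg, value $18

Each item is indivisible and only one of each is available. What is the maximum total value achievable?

This is a 0/1 knapsack; check combinations near the capacity.
- vase+coin set: weight 4+5=9, value 30+15=45
- vase+laptop: weight 4+2=6, value 30+9=39
- vase: weight 4, value 30
- laptop+coin set: weight 2+5=7, value 9+15=24
Best: $45.

$45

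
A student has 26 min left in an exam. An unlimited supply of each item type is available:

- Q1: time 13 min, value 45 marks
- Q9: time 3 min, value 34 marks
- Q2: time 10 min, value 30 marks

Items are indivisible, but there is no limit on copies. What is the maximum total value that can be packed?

Best value-per-unit is Q9 at 34/3, and filling with it alone uses time 8×3=24. No mix of the others beats 8×34 = 272.

272 marks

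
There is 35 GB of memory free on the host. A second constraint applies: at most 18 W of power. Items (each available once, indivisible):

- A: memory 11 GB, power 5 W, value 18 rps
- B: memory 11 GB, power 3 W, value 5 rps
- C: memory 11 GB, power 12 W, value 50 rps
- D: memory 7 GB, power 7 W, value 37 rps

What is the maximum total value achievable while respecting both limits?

Feasible sets respecting both limits:
- A+C: memory 22, power 17, value 68
- A+B+D: memory 29, power 15, value 60
- B+C: memory 22, power 15, value 55
Best: 68 rps.

68 rps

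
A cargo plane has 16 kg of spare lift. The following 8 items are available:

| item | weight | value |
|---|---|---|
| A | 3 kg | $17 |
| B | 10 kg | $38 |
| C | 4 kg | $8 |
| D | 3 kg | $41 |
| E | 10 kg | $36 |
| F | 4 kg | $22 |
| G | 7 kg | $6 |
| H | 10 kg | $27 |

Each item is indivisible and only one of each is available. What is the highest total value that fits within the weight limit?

Check high-value combinations within 16 kg:
- A+B+D: weight 3+10+3=16, value 17+38+41=96
- A+D+E: weight 3+3+10=16, value 17+41+36=94
- A+C+D+F: weight 3+4+3+4=14, value 17+8+41+22=88
- A+D+H: weight 3+3+10=16, value 17+41+27=85
Best: $96.

$96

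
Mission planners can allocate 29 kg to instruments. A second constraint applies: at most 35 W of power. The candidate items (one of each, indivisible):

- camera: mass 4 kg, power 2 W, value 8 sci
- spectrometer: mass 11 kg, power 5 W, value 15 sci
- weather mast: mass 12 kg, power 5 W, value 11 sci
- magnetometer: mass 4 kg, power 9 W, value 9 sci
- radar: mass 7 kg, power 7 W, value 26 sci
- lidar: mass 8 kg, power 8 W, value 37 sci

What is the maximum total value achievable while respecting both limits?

80 sci

Feasible sets respecting both limits:
- camera+magnetometer+radar+lidar: mass 23, power 26, value 80
- spectrometer+radar+lidar: mass 26, power 20, value 78
- weather mast+radar+lidar: mass 27, power 20, value 74
- magnetometer+radar+lidar: mass 19, power 24, value 72
Best: 80 sci.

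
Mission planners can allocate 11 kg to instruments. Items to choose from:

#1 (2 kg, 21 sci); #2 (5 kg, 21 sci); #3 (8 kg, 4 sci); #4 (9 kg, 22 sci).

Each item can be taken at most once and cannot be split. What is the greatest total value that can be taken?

Check high-value combinations within 11 kg:
- #1+#4: mass 2+9=11, value 21+22=43
- #1+#2: mass 2+5=7, value 21+21=42
- #1+#3: mass 2+8=10, value 21+4=25
- #4: mass 9, value 22
- #1: mass 2, value 21
Best: 43 sci.

43 sci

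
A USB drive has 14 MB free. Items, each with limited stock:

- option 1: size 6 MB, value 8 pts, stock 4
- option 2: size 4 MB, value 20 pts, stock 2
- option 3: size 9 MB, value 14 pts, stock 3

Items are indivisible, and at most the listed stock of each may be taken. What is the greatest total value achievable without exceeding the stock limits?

48 pts

Best selections within size 14 and stock limits:
- 1×option 1 + 2×option 2: size 14, value 48
- 2×option 2: size 8, value 40
- 1×option 2 + 1×option 3: size 13, value 34
Best: 48 pts.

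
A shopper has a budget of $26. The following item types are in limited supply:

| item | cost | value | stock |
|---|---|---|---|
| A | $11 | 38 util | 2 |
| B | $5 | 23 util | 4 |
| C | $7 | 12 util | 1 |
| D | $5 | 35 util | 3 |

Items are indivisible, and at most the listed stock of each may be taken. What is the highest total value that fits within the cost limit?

151 util

Top feasible selections:
- 2×B + 3×D: cost 25, value 151
- 1×A + 3×D: cost 26, value 143
- 3×B + 2×D: cost 25, value 139
Best: 151 util.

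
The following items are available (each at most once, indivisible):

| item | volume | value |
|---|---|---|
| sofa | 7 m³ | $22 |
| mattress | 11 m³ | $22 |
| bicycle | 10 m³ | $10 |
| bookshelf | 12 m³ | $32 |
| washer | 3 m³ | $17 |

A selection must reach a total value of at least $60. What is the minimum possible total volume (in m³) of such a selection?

Subsets with value ≥ 60, sorted by total volume:
- sofa+mattress+washer: volume 21, value 61
- sofa+bookshelf+washer: volume 22, value 71
Minimum volume: 21 m³.

21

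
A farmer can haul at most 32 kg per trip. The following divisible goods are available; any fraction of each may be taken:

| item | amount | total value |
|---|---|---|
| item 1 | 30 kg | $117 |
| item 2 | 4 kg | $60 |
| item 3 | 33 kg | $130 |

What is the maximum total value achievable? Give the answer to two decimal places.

170.30

Take in order of value per unit:
- item 2 (60/4 per unit): all 4 → value 60, running total 60.00
- item 3 (130/33 per unit): 28 of 33 → value 28×130/33 = 110.3030, running total 170.30
Total 170.30.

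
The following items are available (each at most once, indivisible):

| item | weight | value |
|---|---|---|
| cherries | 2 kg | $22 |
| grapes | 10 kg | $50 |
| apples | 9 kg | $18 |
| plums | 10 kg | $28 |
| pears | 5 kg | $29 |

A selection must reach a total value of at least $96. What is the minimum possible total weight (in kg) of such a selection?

Subsets with value ≥ 96, sorted by total weight:
- cherries+grapes+pears: weight 17, value 101
- cherries+grapes+plums: weight 22, value 100
Minimum weight: 17 kg.

17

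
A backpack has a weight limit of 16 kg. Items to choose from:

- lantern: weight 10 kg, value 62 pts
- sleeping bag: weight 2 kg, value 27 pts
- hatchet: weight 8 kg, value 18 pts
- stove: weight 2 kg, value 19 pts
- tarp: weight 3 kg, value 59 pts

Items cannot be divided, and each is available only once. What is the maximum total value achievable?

Check high-value combinations within 16 kg:
- lantern+sleeping bag+tarp: weight 10+2+3=15, value 62+27+59=148
- lantern+stove+tarp: weight 10+2+3=15, value 62+19+59=140
- sleeping bag+hatchet+stove+tarp: weight 2+8+2+3=15, value 27+18+19+59=123
- lantern+tarp: weight 10+3=13, value 62+59=121
Best: 148 pts.

148 pts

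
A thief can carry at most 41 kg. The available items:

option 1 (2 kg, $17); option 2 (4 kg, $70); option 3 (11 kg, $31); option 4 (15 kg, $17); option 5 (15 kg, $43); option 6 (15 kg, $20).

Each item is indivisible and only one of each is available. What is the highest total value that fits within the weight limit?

$161

This is a 0/1 knapsack; check combinations near the capacity.
- option 1+option 2+option 3+option 5: weight 2+4+11+15=32, value 17+70+31+43=161
- option 1+option 2+option 5+option 6: weight 2+4+15+15=36, value 17+70+43+20=150
- option 1+option 2+option 4+option 5: weight 2+4+15+15=36, value 17+70+17+43=147
- option 2+option 3+option 5: weight 4+11+15=30, value 70+31+43=144
Best: $161.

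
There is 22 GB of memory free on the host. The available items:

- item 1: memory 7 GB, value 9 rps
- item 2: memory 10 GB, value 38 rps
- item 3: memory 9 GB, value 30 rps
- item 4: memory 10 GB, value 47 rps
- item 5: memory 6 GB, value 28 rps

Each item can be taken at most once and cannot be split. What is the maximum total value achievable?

Check high-value combinations within 22 GB:
- item 2+item 4: memory 10+10=20, value 38+47=85
- item 3+item 4: memory 9+10=19, value 30+47=77
- item 4+item 5: memory 10+6=16, value 47+28=75
Best: 85 rps.

85 rps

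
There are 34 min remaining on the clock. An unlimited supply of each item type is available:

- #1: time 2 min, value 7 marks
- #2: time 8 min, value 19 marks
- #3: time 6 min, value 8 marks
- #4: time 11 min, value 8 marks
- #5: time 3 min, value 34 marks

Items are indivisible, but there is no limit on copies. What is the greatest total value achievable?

Best value-per-unit is #5 at 34/3, and filling with it alone uses time 11×3=33. No mix of the others beats 11×34 = 374.

374 marks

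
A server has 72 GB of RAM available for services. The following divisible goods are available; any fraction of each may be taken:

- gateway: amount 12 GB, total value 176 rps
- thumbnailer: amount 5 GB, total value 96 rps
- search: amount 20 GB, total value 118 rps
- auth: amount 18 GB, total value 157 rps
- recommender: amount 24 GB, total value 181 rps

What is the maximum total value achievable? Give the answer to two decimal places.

Take in order of value per unit:
- thumbnailer (96/5 per unit): all 5 → value 96, running total 96.00
- gateway (176/12 per unit): all 12 → value 176, running total 272.00
- auth (157/18 per unit): all 18 → value 157, running total 429.00
- recommender (181/24 per unit): all 24 → value 181, running total 610.00
- search (118/20 per unit): 13 of 20 → value 13×118/20 = 76.7000, running total 686.70
Total 686.70.

686.70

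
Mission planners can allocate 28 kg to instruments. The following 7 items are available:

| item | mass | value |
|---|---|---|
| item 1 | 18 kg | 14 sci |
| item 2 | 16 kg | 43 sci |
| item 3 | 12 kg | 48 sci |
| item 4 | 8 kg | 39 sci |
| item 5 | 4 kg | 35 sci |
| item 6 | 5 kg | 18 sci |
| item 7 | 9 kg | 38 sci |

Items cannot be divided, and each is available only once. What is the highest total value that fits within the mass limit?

130 sci

Check high-value combinations within 28 kg:
- item 4+item 5+item 6+item 7: mass 8+4+5+9=26, value 39+35+18+38=130
- item 3+item 4+item 5: mass 12+8+4=24, value 48+39+35=122
- item 3+item 5+item 7: mass 12+4+9=25, value 48+35+38=121
Best: 130 sci.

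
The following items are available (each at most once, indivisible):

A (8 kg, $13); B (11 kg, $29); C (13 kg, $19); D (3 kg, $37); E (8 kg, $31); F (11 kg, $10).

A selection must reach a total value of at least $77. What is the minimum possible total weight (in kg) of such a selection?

Subsets with value ≥ 77, sorted by total weight:
- A+D+E: weight 19, value 81
- B+D+E: weight 22, value 97
- A+B+D: weight 22, value 79
- D+E+F: weight 22, value 78
Minimum weight: 19 kg.

19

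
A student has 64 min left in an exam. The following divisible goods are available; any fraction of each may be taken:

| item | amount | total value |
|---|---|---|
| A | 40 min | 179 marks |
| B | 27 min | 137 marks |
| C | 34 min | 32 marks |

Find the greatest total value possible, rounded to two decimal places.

Take in order of value per unit:
- B (137/27 per unit): all 27 → value 137, running total 137.00
- A (179/40 per unit): 37 of 40 → value 37×179/40 = 165.5750, running total 302.58
Total 302.58.

302.58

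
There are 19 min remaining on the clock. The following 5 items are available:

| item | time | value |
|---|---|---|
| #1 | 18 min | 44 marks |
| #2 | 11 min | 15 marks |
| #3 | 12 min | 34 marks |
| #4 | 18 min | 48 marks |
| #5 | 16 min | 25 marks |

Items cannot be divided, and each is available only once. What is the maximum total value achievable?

48 marks

Check high-value combinations within 19 min:
- #4: time 18, value 48
- #1: time 18, value 44
- #3: time 12, value 34
Best: 48 marks.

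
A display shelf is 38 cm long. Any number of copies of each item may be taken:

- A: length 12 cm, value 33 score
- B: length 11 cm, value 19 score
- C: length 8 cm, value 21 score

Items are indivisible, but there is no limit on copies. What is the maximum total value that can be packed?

99 score

Best value-per-unit is A at 33/12, and filling with it alone uses length 3×12=36. No mix of the others beats 3×33 = 99.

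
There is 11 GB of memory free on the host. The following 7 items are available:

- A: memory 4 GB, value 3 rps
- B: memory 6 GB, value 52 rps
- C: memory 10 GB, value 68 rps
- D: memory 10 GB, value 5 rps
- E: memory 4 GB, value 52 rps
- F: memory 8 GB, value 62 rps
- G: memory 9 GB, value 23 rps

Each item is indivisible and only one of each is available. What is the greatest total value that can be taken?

104 rps

Check high-value combinations within 11 GB:
- B+E: memory 6+4=10, value 52+52=104
- C: memory 10, value 68
- F: memory 8, value 62
Best: 104 rps.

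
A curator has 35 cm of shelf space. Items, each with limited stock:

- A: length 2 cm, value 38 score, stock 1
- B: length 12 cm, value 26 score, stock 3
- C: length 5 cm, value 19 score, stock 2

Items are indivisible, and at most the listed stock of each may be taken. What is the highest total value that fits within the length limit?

Best selections within length 35 and stock limits:
- 1×A + 2×B + 1×C: length 31, value 109
- 1×A + 1×B + 2×C: length 24, value 102
- 1×A + 2×B: length 26, value 90
- 2×B + 2×C: length 34, value 90
Best: 109 score.

109 score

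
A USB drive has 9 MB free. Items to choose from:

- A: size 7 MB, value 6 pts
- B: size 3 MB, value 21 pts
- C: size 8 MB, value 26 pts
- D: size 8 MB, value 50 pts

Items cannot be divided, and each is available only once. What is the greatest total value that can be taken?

50 pts

This is a 0/1 knapsack; check combinations near the capacity.
- D: size 8, value 50
- C: size 8, value 26
- B: size 3, value 21
Best: 50 pts.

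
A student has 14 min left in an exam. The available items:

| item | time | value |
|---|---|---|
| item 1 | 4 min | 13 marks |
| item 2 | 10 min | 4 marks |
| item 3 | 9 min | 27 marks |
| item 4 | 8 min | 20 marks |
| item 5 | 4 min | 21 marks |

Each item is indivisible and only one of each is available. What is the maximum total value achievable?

48 marks

Check high-value combinations within 14 min:
- item 3+item 5: time 9+4=13, value 27+21=48
- item 4+item 5: time 8+4=12, value 20+21=41
- item 1+item 3: time 4+9=13, value 13+27=40
Best: 48 marks.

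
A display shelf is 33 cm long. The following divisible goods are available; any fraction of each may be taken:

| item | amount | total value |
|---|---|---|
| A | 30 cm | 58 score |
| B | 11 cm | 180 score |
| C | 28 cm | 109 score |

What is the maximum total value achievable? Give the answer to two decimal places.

Take in order of value per unit:
- B (180/11 per unit): all 11 → value 180, running total 180.00
- C (109/28 per unit): 22 of 28 → value 22×109/28 = 85.6429, running total 265.64
Total 265.64.

265.64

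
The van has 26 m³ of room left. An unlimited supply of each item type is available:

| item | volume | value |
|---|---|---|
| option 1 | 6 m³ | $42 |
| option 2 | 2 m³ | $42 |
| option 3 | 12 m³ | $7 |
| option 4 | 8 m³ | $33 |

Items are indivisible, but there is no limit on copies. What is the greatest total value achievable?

$546

Best value-per-unit is option 2 at 42/2, and filling with it alone uses volume 13×2=26. No mix of the others beats 13×42 = 546.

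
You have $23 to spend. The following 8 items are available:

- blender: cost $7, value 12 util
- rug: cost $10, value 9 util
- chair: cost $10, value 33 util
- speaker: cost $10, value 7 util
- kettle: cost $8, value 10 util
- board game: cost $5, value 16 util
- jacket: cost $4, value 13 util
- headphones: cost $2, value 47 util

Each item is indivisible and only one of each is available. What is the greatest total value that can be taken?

109 util

This is a 0/1 knapsack; check combinations near the capacity.
- chair+board game+jacket+headphones: cost 10+5+4+2=21, value 33+16+13+47=109
- blender+chair+jacket+headphones: cost 7+10+4+2=23, value 12+33+13+47=105
- chair+board game+headphones: cost 10+5+2=17, value 33+16+47=96
- chair+jacket+headphones: cost 10+4+2=16, value 33+13+47=93
- blender+chair+headphones: cost 7+10+2=19, value 12+33+47=92
Best: 109 util.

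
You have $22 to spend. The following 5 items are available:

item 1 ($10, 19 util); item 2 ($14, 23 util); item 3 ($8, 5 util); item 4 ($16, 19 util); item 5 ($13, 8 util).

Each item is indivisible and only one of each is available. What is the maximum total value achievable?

28 util

Check high-value combinations within $22:
- item 2+item 3: cost 14+8=22, value 23+5=28
- item 1+item 3: cost 10+8=18, value 19+5=24
- item 2: cost 14, value 23
- item 1: cost 10, value 19
- item 4: cost 16, value 19
Best: 28 util.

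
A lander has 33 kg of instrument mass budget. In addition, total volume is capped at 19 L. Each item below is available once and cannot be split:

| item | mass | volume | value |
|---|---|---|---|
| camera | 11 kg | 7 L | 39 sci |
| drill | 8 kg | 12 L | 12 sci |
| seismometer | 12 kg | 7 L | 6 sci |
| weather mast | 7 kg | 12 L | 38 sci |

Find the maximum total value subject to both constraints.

77 sci

Feasible sets respecting both limits:
- camera+weather mast: mass 18, volume 19, value 77
- camera+drill: mass 19, volume 19, value 51
- camera+seismometer: mass 23, volume 14, value 45
Best: 77 sci.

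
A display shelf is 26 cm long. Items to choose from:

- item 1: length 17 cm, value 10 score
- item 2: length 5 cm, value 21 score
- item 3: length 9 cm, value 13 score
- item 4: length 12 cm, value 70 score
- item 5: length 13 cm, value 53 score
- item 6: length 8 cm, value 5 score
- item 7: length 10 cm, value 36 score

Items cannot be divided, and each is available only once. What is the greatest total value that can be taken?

Check high-value combinations within 26 cm:
- item 4+item 5: length 12+13=25, value 70+53=123
- item 4+item 7: length 12+10=22, value 70+36=106
- item 2+item 3+item 4: length 5+9+12=26, value 21+13+70=104
- item 2+item 4+item 6: length 5+12+8=25, value 21+70+5=96
- item 2+item 4: length 5+12=17, value 21+70=91
Best: 123 score.

123 score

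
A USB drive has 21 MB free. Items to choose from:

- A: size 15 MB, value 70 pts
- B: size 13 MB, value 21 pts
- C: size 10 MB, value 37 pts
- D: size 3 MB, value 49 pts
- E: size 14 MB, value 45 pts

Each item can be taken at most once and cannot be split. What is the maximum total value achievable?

Check high-value combinations within 21 MB:
- A+D: size 15+3=18, value 70+49=119
- D+E: size 3+14=17, value 49+45=94
- C+D: size 10+3=13, value 37+49=86
Best: 119 pts.

119 pts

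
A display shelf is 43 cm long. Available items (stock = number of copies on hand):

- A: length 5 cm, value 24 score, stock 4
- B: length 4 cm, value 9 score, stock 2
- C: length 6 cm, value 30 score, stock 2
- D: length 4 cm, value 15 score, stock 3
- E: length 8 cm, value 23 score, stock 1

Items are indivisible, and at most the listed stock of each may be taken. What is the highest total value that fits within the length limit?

Top feasible selections:
- 4×A + 2×C + 2×D: length 40, value 186
- 3×A + 1×B + 2×C + 3×D: length 43, value 186
- 3×A + 2×C + 2×D + 1×E: length 43, value 185
- 4×A + 1×B + 2×C + 1×D: length 40, value 180
Best: 186 score.

186 score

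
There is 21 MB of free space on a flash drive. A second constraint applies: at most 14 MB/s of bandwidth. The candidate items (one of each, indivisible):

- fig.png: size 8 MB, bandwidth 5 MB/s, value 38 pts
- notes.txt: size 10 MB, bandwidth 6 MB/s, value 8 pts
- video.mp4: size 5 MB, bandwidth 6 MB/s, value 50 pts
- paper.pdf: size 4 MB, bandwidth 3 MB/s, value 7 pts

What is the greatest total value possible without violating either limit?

95 pts

Feasible sets respecting both limits:
- fig.png+video.mp4+paper.pdf: size 17, bandwidth 14, value 95
- fig.png+video.mp4: size 13, bandwidth 11, value 88
- notes.txt+video.mp4: size 15, bandwidth 12, value 58
- video.mp4+paper.pdf: size 9, bandwidth 9, value 57
Best: 95 pts.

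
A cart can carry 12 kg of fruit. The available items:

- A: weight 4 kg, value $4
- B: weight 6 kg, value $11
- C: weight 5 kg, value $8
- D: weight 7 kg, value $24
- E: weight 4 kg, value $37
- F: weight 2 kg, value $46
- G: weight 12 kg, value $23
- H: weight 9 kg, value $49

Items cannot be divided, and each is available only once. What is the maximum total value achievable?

Check high-value combinations within 12 kg:
- F+H: weight 2+9=11, value 46+49=95
- B+E+F: weight 6+4+2=12, value 11+37+46=94
- C+E+F: weight 5+4+2=11, value 8+37+46=91
- A+E+F: weight 4+4+2=10, value 4+37+46=87
- E+F: weight 4+2=6, value 37+46=83
Best: $95.

$95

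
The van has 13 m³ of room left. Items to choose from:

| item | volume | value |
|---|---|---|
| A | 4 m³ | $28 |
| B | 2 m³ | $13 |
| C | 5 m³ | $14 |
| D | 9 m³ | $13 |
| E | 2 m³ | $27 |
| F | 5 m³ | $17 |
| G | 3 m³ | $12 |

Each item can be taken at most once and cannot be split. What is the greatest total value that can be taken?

$85

This is a 0/1 knapsack; check combinations near the capacity.
- A+B+E+F: volume 4+2+2+5=13, value 28+13+27+17=85
- A+B+C+E: volume 4+2+5+2=13, value 28+13+14+27=82
- A+B+E+G: volume 4+2+2+3=11, value 28+13+27+12=80
- A+E+F: volume 4+2+5=11, value 28+27+17=72
Best: $85.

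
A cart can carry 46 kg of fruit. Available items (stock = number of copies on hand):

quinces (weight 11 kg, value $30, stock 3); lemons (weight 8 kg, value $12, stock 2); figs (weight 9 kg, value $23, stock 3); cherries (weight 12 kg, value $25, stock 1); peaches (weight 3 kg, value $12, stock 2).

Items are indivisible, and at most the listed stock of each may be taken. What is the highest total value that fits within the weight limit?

Best selections within weight 46 and stock limits:
- 2×quinces + 2×figs + 2×peaches: weight 46, value 130
- 3×quinces + 1×figs + 1×peaches: weight 45, value 125
- 1×quinces + 3×figs + 2×peaches: weight 44, value 123
Best: $130.

$130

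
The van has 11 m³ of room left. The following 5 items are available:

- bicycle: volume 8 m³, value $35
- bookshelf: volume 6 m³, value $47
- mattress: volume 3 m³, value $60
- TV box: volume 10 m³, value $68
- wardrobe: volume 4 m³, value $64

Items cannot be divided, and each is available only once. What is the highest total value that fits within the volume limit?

Check high-value combinations within 11 m³:
- mattress+wardrobe: volume 3+4=7, value 60+64=124
- bookshelf+wardrobe: volume 6+4=10, value 47+64=111
- bookshelf+mattress: volume 6+3=9, value 47+60=107
Best: $124.

$124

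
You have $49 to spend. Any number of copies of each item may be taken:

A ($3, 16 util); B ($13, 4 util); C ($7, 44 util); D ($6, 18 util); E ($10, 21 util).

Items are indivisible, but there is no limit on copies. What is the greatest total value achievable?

Best value-per-unit is C at 44/7, and filling with it alone uses cost 7×7=49. No mix of the others beats 7×44 = 308.

308 util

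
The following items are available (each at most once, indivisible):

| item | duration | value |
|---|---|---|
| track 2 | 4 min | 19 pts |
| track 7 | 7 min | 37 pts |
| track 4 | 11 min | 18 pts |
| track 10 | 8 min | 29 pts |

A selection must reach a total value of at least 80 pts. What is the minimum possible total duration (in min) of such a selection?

Subsets with value ≥ 80, sorted by total duration:
- track 2+track 7+track 10: duration 19, value 85
- track 7+track 4+track 10: duration 26, value 84
- track 2+track 7+track 4+track 10: duration 30, value 103
Minimum duration: 19 min.

19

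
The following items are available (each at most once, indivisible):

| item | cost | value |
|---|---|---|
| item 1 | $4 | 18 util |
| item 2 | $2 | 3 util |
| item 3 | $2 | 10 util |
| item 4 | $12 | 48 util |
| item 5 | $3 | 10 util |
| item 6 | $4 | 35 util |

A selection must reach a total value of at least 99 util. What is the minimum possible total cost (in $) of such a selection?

Subsets with value ≥ 99, sorted by total cost:
- item 1+item 4+item 6: cost 20, value 101
- item 3+item 4+item 5+item 6: cost 21, value 103
Minimum cost: 20 $.

20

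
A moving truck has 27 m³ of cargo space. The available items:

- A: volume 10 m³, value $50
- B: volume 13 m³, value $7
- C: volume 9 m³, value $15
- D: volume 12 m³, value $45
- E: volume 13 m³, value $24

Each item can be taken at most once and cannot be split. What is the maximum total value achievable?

$95

This is a 0/1 knapsack; check combinations near the capacity.
- A+D: volume 10+12=22, value 50+45=95
- A+E: volume 10+13=23, value 50+24=74
- D+E: volume 12+13=25, value 45+24=69
Best: $95.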